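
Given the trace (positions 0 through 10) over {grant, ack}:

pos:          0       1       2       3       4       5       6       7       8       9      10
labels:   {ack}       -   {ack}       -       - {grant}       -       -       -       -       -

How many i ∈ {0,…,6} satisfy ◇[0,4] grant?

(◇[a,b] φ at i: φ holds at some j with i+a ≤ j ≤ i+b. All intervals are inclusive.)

Evaluate at each i in [0,6]:
  i=0: ✗ (none in [0,4])
  i=1: ✓ (witness j=5)
  i=2: ✓ (witness j=5)
  i=3: ✓ (witness j=5)
  i=4: ✓ (witness j=5)
  i=5: ✓ (witness j=5)
  i=6: ✗ (none in [6,10])
Positions where it holds: {1, 2, 3, 4, 5} → 5.

5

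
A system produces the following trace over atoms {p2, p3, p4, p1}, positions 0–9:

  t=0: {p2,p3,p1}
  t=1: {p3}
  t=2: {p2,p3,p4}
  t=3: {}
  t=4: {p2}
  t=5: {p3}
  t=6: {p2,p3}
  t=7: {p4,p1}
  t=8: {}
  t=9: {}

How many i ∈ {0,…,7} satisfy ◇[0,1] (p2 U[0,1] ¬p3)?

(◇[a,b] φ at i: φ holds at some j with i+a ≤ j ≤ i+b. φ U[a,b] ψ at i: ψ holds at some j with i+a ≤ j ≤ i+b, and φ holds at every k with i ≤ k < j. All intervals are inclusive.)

7

Evaluate at each i in [0,7]:
  i=0: ✗ (none in [0,1])
  i=1: ✓ (witness j=2)
  i=2: ✓ (witness j=2)
  i=3: ✓ (witness j=3)
  i=4: ✓ (witness j=4)
  i=5: ✓ (witness j=6)
  i=6: ✓ (witness j=6)
  i=7: ✓ (witness j=7)
Positions where it holds: {1, 2, 3, 4, 5, 6, 7} → 7.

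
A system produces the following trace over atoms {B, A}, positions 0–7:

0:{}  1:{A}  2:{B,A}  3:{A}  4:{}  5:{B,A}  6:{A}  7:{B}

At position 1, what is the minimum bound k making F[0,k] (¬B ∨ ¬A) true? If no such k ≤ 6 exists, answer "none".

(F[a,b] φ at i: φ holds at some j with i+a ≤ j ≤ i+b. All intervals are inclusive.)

0

Scan j = 1,2,… for (¬B ∨ ¬A):
  j=1: holds
First hit at j=1, so smallest k = 1-1 = 0.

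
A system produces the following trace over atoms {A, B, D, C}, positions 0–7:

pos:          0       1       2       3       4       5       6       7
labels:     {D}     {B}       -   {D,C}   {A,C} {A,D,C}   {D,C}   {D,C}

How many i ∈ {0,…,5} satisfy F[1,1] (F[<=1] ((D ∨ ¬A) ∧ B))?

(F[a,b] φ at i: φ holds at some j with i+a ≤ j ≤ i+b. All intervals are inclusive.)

Evaluate at each i in [0,5]:
  i=0: ✓ (witness j=1)
  i=1: ✗ (none in [2,2])
  i=2: ✗ (none in [3,3])
  i=3: ✗ (none in [4,4])
  i=4: ✗ (none in [5,5])
  i=5: ✗ (none in [6,6])
Positions where it holds: {0} → 1.

1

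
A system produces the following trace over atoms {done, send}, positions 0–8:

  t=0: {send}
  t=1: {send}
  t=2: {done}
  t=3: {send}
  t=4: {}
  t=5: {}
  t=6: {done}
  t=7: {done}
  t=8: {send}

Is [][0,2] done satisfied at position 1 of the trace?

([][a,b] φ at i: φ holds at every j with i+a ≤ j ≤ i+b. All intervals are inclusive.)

False

Check done at every j in [1,3]:
  j=1: false
  j=2: true
  j=3: false
Fails at j=1 → formula fails.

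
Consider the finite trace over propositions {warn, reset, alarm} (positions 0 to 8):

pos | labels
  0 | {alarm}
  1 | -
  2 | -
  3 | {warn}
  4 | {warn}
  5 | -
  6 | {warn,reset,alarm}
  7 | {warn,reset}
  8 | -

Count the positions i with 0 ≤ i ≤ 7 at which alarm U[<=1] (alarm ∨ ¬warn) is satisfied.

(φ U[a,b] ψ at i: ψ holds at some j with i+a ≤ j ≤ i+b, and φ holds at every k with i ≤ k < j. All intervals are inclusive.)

5

Evaluate at each i in [0,7]:
  i=0: ✓ (rhs at j=0)
  i=1: ✓ (rhs at j=1)
  i=2: ✓ (rhs at j=2)
  i=3: ✗ (no rhs in [3,4])
  i=4: ✗ (lhs fails at k=4 before rhs at j=5)
  i=5: ✓ (rhs at j=5)
  i=6: ✓ (rhs at j=6)
  i=7: ✗ (lhs fails at k=7 before rhs at j=8)
Positions where it holds: {0, 1, 2, 5, 6} → 5.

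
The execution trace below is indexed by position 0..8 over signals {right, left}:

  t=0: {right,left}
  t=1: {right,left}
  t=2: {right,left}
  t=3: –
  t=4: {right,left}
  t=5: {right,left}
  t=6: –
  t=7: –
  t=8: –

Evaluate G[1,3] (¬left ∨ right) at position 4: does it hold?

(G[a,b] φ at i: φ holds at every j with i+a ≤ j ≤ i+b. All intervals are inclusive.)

True

Check (¬left ∨ right) at every j in [5,7]:
  j=5: true
  j=6: true
  j=7: true
All positions satisfy it → formula holds.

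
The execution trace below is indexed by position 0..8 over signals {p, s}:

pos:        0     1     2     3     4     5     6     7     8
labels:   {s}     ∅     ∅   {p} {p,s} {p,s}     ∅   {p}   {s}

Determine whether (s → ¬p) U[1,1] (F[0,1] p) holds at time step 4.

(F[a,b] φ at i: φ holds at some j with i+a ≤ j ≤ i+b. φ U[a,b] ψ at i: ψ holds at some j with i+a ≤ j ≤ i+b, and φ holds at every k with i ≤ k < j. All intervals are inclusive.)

Does not hold

Need some j in [5,5] with F[0,1] p, and (s → ¬p) at every k in [4,j-1].
  j=5: F[0,1] p holds, but (s → ¬p) fails at k=4 → not this j.
No j in the window works → until fails.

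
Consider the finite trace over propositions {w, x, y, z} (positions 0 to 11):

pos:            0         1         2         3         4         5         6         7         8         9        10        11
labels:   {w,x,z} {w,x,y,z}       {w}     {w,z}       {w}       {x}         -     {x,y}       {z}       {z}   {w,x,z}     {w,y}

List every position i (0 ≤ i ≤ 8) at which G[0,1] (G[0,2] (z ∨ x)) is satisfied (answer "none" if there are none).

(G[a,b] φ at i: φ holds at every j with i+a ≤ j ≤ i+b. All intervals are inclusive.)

7

Evaluate at each i in [0,8]:
  i=0: ✗ (fails at j=0)
  i=1: ✗ (fails at j=1)
  i=2: ✗ (fails at j=2)
  i=3: ✗ (fails at j=3)
  i=4: ✗ (fails at j=4)
  i=5: ✗ (fails at j=5)
  i=6: ✗ (fails at j=6)
  i=7: ✓ (all of [7,8])
  i=8: ✗ (fails at j=9)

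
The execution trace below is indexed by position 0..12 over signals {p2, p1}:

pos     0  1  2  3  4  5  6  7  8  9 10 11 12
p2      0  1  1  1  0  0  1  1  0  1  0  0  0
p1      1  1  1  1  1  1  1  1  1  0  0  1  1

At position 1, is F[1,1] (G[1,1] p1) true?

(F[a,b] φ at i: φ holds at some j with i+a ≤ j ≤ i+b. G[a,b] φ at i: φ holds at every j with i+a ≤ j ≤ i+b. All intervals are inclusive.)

Check G[1,1] p1 at each j in [2,2]:
  j=2: holds on [3,3]
Found at j=2 → formula holds.

True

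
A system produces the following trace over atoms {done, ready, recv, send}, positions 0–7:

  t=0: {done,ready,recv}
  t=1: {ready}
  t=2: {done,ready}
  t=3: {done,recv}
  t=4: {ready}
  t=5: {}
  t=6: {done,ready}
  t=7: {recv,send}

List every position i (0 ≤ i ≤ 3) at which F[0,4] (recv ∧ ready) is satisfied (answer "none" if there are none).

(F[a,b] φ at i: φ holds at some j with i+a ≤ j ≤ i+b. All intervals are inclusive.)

Evaluate at each i in [0,3]:
  i=0: ✓ (witness j=0)
  i=1: ✗ (none in [1,5])
  i=2: ✗ (none in [2,6])
  i=3: ✗ (none in [3,7])

0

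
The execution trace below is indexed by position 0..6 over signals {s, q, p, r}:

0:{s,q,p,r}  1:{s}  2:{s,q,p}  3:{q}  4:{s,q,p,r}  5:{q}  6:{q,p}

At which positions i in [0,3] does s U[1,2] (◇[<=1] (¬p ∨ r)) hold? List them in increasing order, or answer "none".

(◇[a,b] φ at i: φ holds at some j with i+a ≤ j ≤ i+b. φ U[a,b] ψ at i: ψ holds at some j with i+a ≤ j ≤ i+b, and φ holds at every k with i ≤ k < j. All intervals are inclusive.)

Evaluate at each i in [0,3]:
  i=0: ✓ (rhs at j=1; lhs holds on [0,0])
  i=1: ✓ (rhs at j=2; lhs holds on [1,1])
  i=2: ✓ (rhs at j=3; lhs holds on [2,2])
  i=3: ✗ (lhs fails at k=3 before rhs at j=4)

0, 1, 2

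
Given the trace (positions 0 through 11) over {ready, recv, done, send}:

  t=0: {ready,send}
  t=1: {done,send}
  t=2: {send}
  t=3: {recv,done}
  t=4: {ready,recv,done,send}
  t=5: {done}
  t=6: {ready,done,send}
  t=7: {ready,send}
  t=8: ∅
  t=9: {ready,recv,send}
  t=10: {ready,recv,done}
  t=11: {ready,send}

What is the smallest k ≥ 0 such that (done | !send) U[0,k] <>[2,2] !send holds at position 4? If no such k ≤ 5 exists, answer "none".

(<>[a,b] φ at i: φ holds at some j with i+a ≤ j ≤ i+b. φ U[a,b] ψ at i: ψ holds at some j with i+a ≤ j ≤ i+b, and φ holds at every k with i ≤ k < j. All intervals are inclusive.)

2

Need earliest j ≥ 4 with <>[2,2] !send, and (done | !send) at every k in [4,j-1].
  j=4: rhs fails.
  j=5: rhs fails.
  j=6: rhs holds; lhs holds on [4,5]. k = 2.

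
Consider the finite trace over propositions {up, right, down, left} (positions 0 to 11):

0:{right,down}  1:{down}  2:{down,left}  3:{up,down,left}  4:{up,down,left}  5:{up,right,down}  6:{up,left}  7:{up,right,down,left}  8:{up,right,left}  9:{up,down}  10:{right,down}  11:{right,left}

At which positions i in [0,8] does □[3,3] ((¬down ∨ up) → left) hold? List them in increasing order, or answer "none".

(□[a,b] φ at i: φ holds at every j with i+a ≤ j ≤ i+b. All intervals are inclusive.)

Evaluate at each i in [0,8]:
  i=0: ✓ (all of [3,3])
  i=1: ✓ (all of [4,4])
  i=2: ✗ (fails at j=5)
  i=3: ✓ (all of [6,6])
  i=4: ✓ (all of [7,7])
  i=5: ✓ (all of [8,8])
  i=6: ✗ (fails at j=9)
  i=7: ✓ (all of [10,10])
  i=8: ✓ (all of [11,11])

0, 1, 3, 4, 5, 7, 8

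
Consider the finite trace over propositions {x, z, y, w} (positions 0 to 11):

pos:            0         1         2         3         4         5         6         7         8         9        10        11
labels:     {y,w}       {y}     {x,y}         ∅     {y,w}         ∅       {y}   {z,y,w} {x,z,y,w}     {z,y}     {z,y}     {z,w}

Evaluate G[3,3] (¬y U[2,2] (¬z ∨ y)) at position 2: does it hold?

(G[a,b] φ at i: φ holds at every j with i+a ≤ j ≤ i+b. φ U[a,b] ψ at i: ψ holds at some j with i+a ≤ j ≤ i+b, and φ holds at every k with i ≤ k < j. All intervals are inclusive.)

No

Check (¬y U[2,2] (¬z ∨ y)) at every j in [5,5]:
  j=5: fails
Fails at j=5 → formula fails.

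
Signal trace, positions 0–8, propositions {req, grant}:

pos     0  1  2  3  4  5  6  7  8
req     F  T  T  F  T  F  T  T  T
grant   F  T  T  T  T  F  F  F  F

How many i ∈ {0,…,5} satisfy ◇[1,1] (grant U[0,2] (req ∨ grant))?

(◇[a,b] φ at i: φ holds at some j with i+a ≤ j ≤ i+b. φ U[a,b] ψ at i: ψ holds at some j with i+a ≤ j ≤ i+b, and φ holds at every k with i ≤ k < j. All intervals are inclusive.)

5

Evaluate at each i in [0,5]:
  i=0: ✓ (witness j=1)
  i=1: ✓ (witness j=2)
  i=2: ✓ (witness j=3)
  i=3: ✓ (witness j=4)
  i=4: ✗ (none in [5,5])
  i=5: ✓ (witness j=6)
Positions where it holds: {0, 1, 2, 3, 5} → 5.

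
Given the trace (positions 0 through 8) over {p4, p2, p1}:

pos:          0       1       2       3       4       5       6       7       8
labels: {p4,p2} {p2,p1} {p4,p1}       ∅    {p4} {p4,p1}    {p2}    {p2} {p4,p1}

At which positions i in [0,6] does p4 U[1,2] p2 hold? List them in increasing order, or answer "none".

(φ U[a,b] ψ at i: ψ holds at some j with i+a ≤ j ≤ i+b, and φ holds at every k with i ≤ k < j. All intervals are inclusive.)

Evaluate at each i in [0,6]:
  i=0: ✓ (rhs at j=1; lhs holds on [0,0])
  i=1: ✗ (no rhs in [2,3])
  i=2: ✗ (no rhs in [3,4])
  i=3: ✗ (no rhs in [4,5])
  i=4: ✓ (rhs at j=6; lhs holds on [4,5])
  i=5: ✓ (rhs at j=6; lhs holds on [5,5])
  i=6: ✗ (lhs fails at k=6 before rhs at j=7)

0, 4, 5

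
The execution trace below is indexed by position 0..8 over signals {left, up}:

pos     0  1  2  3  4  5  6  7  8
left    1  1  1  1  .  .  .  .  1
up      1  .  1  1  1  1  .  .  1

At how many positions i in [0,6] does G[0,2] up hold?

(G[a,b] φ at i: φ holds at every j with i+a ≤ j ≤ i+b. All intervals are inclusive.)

Evaluate at each i in [0,6]:
  i=0: ✗ (fails at j=1)
  i=1: ✗ (fails at j=1)
  i=2: ✓ (all of [2,4])
  i=3: ✓ (all of [3,5])
  i=4: ✗ (fails at j=6)
  i=5: ✗ (fails at j=6)
  i=6: ✗ (fails at j=6)
Positions where it holds: {2, 3} → 2.

2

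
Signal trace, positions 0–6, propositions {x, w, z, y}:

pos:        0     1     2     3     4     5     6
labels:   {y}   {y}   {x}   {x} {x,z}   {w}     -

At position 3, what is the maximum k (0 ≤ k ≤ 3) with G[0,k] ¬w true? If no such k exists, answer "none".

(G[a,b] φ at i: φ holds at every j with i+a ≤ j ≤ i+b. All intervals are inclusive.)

¬w must hold from j=3 onward; find where it first fails.
  j=3: holds
  j=4: holds
  j=5: fails
Holds on [3,4], so largest k = 1.

1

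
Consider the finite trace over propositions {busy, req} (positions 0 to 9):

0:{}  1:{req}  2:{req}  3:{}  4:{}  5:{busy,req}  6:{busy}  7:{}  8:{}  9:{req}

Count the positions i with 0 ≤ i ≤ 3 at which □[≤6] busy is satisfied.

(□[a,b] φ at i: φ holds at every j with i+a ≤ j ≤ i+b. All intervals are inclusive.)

Evaluate at each i in [0,3]:
  i=0: ✗ (fails at j=0)
  i=1: ✗ (fails at j=1)
  i=2: ✗ (fails at j=2)
  i=3: ✗ (fails at j=3)
Positions where it holds: {} → 0.

0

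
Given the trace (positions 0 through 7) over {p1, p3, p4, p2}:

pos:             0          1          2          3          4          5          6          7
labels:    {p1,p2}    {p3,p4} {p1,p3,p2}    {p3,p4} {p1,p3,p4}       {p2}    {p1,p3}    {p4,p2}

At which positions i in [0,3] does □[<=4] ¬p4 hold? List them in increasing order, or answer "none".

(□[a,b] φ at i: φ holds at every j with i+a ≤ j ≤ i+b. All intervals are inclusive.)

none

Evaluate at each i in [0,3]:
  i=0: ✗ (fails at j=1)
  i=1: ✗ (fails at j=1)
  i=2: ✗ (fails at j=3)
  i=3: ✗ (fails at j=3)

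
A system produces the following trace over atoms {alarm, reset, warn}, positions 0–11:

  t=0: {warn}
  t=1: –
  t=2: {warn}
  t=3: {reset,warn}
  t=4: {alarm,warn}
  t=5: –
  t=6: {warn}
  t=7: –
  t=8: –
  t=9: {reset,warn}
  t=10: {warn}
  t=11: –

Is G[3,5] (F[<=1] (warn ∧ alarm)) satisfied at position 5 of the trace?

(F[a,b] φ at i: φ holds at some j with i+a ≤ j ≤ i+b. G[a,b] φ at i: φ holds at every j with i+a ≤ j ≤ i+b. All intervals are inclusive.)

Check F[<=1] (warn ∧ alarm) at every j in [8,10]:
  j=8: fails (none in [8,9])
  j=9: fails (none in [9,10])
  j=10: fails (none in [10,11])
Fails at j=8 → formula fails.

False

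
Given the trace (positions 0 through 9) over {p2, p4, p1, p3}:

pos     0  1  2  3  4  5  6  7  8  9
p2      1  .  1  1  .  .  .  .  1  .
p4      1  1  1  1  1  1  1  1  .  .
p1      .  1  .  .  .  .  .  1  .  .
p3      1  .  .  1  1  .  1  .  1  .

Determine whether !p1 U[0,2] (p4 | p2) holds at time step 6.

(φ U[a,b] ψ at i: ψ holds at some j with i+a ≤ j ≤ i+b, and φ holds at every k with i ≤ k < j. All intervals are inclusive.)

Need some j in [6,8] with (p4 | p2), and !p1 at every k in [6,j-1].
  j=6: (p4 | p2) holds; no prefix to check → satisfied.

True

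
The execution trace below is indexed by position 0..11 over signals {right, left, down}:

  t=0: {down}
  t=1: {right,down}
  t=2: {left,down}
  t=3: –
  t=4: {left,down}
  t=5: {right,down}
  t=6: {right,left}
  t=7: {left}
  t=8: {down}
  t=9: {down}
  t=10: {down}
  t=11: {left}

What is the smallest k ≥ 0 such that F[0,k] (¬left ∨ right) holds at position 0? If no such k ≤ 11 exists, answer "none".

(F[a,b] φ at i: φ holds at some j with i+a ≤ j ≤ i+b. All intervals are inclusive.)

Scan j = 0,1,… for (¬left ∨ right):
  j=0: holds
First hit at j=0, so smallest k = 0-0 = 0.

0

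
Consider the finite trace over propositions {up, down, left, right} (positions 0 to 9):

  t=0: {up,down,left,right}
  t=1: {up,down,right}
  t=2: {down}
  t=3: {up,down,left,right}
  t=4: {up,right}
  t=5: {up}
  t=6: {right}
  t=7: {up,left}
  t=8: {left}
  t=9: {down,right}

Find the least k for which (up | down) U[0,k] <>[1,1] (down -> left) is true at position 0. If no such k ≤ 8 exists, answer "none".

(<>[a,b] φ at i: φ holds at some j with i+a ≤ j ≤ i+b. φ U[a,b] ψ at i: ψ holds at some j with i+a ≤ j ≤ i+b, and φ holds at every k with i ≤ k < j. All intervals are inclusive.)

Need earliest j ≥ 0 with <>[1,1] (down -> left), and (up | down) at every k in [0,j-1].
  j=0: rhs fails.
  j=1: rhs fails.
  j=2: rhs holds; lhs holds on [0,1]. k = 2.

2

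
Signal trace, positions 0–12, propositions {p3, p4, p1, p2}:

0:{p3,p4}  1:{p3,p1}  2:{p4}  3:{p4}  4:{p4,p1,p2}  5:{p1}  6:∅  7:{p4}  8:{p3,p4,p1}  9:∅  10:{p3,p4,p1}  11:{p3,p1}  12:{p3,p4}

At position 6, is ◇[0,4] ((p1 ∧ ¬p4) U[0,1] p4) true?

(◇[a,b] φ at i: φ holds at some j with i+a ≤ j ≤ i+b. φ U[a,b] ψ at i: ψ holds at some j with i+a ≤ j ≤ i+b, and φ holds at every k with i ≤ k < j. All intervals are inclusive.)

Check ((p1 ∧ ¬p4) U[0,1] p4) at each j in [6,10]:
  j=6: fails
  j=7: holds
  j=8: holds
  j=9: fails
  j=10: holds
Found at j=7 → formula holds.

Holds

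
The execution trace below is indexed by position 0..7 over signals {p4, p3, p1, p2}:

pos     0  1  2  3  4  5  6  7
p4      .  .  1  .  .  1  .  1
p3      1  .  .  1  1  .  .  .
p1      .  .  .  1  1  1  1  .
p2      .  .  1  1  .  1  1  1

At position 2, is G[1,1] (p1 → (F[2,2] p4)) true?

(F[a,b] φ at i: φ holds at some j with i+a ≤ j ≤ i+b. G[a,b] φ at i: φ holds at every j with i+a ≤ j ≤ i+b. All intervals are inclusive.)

Holds

Check (p1 → (F[2,2] p4)) at every j in [3,3]:
  j=3: antecedent true; consequent holds (witness at 5) → ✓
All positions satisfy it → formula holds.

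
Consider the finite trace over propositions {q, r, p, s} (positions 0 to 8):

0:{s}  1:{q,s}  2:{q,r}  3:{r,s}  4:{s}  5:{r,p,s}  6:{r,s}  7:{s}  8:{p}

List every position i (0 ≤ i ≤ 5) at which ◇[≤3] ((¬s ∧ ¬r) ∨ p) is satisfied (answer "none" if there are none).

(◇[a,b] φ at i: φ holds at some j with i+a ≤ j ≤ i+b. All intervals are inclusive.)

2, 3, 4, 5

Evaluate at each i in [0,5]:
  i=0: ✗ (none in [0,3])
  i=1: ✗ (none in [1,4])
  i=2: ✓ (witness j=5)
  i=3: ✓ (witness j=5)
  i=4: ✓ (witness j=5)
  i=5: ✓ (witness j=5)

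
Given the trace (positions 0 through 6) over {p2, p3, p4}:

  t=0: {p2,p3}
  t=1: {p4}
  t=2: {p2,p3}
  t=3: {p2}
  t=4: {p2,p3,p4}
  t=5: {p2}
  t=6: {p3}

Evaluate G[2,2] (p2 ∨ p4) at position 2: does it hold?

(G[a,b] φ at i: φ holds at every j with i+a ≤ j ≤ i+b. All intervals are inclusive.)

True

Check (p2 ∨ p4) at every j in [4,4]:
  j=4: true
All positions satisfy it → formula holds.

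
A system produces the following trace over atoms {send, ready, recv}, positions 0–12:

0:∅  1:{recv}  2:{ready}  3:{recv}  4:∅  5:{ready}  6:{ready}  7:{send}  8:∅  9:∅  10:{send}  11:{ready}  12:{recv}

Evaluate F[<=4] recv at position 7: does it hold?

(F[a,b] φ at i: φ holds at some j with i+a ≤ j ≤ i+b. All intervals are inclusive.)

Does not hold

Check recv at each j in [7,11]:
  j=7: false
  j=8: false
  j=9: false
  j=10: false
  j=11: false
No position in the window satisfies it → formula fails.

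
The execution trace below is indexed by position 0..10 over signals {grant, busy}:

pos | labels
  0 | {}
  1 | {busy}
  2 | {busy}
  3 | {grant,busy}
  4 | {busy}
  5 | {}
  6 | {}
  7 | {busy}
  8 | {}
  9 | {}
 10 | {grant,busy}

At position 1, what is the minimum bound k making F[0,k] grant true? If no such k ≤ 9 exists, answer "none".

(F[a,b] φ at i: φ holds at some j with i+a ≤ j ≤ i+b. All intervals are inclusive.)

2

Scan j = 1,2,… for grant:
  j=1: fails
  j=2: fails
  j=3: holds
First hit at j=3, so smallest k = 3-1 = 2.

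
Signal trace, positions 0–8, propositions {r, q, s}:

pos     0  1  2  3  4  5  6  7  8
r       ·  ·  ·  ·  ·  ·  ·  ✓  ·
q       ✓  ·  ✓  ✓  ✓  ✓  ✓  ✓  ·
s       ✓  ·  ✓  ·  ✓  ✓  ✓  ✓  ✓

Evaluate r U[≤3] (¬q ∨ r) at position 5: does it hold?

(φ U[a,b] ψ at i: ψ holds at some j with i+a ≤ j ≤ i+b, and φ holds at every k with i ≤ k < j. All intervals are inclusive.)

False

Need some j in [5,8] with (¬q ∨ r), and r at every k in [5,j-1].
  j=5: (¬q ∨ r) false.
  j=6: (¬q ∨ r) false.
  j=7: (¬q ∨ r) holds, but r fails at k=5 → not this j.
  j=8: (¬q ∨ r) holds, but r fails at k=5 → not this j.
No j in the window works → until fails.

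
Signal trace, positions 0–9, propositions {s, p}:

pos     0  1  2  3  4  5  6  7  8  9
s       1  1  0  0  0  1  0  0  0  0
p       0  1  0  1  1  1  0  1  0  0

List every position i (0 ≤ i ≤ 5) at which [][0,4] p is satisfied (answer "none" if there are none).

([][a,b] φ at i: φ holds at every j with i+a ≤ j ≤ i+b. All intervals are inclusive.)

Evaluate at each i in [0,5]:
  i=0: ✗ (fails at j=0)
  i=1: ✗ (fails at j=2)
  i=2: ✗ (fails at j=2)
  i=3: ✗ (fails at j=6)
  i=4: ✗ (fails at j=6)
  i=5: ✗ (fails at j=6)

none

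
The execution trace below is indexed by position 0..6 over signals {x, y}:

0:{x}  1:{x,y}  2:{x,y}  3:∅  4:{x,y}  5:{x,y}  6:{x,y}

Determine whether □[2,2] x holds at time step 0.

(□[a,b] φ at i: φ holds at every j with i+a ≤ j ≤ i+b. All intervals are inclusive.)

True

Check x at every j in [2,2]:
  j=2: true
All positions satisfy it → formula holds.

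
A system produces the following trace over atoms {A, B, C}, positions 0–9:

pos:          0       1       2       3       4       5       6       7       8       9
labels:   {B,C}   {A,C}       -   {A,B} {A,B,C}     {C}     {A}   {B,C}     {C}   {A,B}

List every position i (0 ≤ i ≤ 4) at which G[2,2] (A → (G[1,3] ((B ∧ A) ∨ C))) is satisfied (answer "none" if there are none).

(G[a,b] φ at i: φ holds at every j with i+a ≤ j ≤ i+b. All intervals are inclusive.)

0, 3, 4

Evaluate at each i in [0,4]:
  i=0: ✓ (all of [2,2])
  i=1: ✗ (fails at j=3)
  i=2: ✗ (fails at j=4)
  i=3: ✓ (all of [5,5])
  i=4: ✓ (all of [6,6])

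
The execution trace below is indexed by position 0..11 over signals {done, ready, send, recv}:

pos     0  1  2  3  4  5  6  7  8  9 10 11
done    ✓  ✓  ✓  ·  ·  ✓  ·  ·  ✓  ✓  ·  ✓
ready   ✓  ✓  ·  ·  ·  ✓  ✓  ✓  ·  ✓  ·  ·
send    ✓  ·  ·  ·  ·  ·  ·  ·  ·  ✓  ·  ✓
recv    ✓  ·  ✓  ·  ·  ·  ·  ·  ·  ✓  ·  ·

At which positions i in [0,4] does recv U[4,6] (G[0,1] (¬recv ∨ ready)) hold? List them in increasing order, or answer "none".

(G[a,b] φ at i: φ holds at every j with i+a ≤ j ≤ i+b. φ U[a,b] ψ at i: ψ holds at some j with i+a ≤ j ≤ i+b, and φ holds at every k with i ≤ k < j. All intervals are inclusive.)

Evaluate at each i in [0,4]:
  i=0: ✗ (lhs fails at k=1 before rhs at j=4)
  i=1: ✗ (lhs fails at k=1 before rhs at j=5)
  i=2: ✗ (lhs fails at k=3 before rhs at j=6)
  i=3: ✗ (lhs fails at k=3 before rhs at j=7)
  i=4: ✗ (lhs fails at k=4 before rhs at j=8)

none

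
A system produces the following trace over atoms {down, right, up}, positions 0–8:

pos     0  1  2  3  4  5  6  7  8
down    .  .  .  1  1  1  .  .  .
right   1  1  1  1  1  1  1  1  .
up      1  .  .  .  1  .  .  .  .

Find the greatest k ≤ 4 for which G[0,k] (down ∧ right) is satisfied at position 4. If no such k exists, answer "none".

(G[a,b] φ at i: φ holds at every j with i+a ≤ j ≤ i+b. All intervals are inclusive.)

(down ∧ right) must hold from j=4 onward; find where it first fails.
  j=4: holds
  j=5: holds
  j=6: fails
Holds on [4,5], so largest k = 1.

1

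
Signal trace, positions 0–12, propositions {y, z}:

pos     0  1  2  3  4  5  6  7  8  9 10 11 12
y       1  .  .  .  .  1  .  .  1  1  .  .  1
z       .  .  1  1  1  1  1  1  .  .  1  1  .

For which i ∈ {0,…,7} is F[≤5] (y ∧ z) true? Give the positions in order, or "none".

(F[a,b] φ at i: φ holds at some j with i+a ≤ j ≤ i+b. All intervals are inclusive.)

Evaluate at each i in [0,7]:
  i=0: ✓ (witness j=5)
  i=1: ✓ (witness j=5)
  i=2: ✓ (witness j=5)
  i=3: ✓ (witness j=5)
  i=4: ✓ (witness j=5)
  i=5: ✓ (witness j=5)
  i=6: ✗ (none in [6,11])
  i=7: ✗ (none in [7,12])

0, 1, 2, 3, 4, 5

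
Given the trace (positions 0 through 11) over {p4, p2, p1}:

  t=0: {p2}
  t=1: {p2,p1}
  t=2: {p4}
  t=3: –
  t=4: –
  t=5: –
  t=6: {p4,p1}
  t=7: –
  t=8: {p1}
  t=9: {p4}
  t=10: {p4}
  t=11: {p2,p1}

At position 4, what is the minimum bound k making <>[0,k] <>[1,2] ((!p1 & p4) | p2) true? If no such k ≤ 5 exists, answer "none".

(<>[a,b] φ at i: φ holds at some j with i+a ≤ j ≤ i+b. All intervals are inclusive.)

Scan j = 4,5,… for <>[1,2] ((!p1 & p4) | p2):
  j=4: fails
  j=5: fails
  j=6: fails
  j=7: holds
First hit at j=7, so smallest k = 7-4 = 3.

3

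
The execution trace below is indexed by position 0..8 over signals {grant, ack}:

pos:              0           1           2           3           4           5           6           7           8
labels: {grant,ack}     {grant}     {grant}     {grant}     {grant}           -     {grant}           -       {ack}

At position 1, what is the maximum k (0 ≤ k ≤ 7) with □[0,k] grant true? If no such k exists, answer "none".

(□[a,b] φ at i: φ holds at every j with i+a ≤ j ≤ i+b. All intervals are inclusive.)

3

grant must hold from j=1 onward; find where it first fails.
  j=1: holds
  j=2: holds
  j=3: holds
  j=4: holds
  j=5: fails
Holds on [1,4], so largest k = 3.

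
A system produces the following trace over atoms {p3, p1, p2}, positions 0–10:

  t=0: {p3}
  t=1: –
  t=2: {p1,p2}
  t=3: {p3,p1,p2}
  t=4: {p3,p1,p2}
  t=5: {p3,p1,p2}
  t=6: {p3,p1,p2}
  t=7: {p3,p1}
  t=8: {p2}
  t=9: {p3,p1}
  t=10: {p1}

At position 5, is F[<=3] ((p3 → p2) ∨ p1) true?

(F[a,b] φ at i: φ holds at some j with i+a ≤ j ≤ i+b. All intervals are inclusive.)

Check ((p3 → p2) ∨ p1) at each j in [5,8]:
  j=5: true
  j=6: true
  j=7: true
  j=8: true
Found at j=5 → formula holds.

True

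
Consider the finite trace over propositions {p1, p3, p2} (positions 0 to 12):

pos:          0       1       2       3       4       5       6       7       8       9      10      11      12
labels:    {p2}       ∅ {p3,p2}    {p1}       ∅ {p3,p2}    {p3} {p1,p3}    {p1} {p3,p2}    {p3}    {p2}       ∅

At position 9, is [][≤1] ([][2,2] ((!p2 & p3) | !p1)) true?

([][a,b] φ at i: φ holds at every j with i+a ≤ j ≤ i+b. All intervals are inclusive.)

True

Check [][2,2] ((!p2 & p3) | !p1) at every j in [9,10]:
  j=9: holds on [11,11]
  j=10: holds on [12,12]
All positions satisfy it → formula holds.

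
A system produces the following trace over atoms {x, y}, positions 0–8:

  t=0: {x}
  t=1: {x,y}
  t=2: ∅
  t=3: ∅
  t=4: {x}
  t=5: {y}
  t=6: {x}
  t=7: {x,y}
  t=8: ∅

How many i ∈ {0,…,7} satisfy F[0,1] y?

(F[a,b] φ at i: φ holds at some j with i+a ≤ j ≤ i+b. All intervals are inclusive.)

6

Evaluate at each i in [0,7]:
  i=0: ✓ (witness j=1)
  i=1: ✓ (witness j=1)
  i=2: ✗ (none in [2,3])
  i=3: ✗ (none in [3,4])
  i=4: ✓ (witness j=5)
  i=5: ✓ (witness j=5)
  i=6: ✓ (witness j=7)
  i=7: ✓ (witness j=7)
Positions where it holds: {0, 1, 4, 5, 6, 7} → 6.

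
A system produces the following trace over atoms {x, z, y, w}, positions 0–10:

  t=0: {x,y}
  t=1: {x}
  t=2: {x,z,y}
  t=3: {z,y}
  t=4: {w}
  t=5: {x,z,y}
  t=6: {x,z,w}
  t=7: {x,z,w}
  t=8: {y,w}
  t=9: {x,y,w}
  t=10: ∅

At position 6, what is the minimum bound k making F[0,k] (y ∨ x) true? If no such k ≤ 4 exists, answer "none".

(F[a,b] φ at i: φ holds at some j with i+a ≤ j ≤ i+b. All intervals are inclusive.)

Scan j = 6,7,… for (y ∨ x):
  j=6: holds
First hit at j=6, so smallest k = 6-6 = 0.

0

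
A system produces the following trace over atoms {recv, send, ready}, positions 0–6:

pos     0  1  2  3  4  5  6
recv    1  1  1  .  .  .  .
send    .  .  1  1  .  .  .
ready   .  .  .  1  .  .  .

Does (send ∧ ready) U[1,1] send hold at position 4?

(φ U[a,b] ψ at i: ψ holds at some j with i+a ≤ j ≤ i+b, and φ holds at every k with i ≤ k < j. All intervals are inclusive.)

Need some j in [5,5] with send, and (send ∧ ready) at every k in [4,j-1].
  j=5: send false.
No j in the window works → until fails.

False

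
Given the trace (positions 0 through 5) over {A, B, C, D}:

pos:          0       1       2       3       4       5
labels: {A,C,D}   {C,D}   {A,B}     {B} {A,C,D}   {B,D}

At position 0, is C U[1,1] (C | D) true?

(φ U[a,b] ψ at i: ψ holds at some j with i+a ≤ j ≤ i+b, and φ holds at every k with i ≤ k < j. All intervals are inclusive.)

Need some j in [1,1] with (C | D), and C at every k in [0,j-1].
  j=1: (C | D) holds; C holds at every k in [0,0] → satisfied.

Yes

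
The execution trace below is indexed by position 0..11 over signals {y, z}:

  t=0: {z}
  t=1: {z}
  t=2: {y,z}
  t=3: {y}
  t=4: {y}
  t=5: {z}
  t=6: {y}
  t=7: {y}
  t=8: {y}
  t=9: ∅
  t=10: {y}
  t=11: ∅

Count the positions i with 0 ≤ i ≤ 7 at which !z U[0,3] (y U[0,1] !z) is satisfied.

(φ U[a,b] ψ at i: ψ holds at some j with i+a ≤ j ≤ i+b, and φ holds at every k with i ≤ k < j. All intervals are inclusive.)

5

Evaluate at each i in [0,7]:
  i=0: ✗ (lhs fails at k=0 before rhs at j=2)
  i=1: ✗ (lhs fails at k=1 before rhs at j=2)
  i=2: ✓ (rhs at j=2)
  i=3: ✓ (rhs at j=3)
  i=4: ✓ (rhs at j=4)
  i=5: ✗ (lhs fails at k=5 before rhs at j=6)
  i=6: ✓ (rhs at j=6)
  i=7: ✓ (rhs at j=7)
Positions where it holds: {2, 3, 4, 6, 7} → 5.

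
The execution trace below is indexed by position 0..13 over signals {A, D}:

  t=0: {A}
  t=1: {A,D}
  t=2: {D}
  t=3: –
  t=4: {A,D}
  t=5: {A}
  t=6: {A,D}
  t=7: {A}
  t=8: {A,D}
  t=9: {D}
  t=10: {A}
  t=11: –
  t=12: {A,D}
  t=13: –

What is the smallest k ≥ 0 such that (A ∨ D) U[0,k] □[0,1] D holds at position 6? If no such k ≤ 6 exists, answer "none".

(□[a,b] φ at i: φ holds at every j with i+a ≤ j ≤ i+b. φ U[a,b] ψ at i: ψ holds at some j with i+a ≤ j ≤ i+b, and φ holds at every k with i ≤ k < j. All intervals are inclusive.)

2

Need earliest j ≥ 6 with □[0,1] D, and (A ∨ D) at every k in [6,j-1].
  j=6: rhs fails.
  j=7: rhs fails.
  j=8: rhs holds; lhs holds on [6,7]. k = 2.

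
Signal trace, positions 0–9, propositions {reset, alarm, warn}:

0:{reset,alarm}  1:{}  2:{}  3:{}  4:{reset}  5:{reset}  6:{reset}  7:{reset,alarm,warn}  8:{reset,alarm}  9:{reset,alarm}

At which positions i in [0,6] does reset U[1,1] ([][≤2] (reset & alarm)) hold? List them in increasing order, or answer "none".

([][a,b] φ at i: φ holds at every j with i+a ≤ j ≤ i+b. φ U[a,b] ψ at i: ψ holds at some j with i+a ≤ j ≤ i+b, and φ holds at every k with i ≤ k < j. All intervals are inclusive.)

Evaluate at each i in [0,6]:
  i=0: ✗ (no rhs in [1,1])
  i=1: ✗ (no rhs in [2,2])
  i=2: ✗ (no rhs in [3,3])
  i=3: ✗ (no rhs in [4,4])
  i=4: ✗ (no rhs in [5,5])
  i=5: ✗ (no rhs in [6,6])
  i=6: ✓ (rhs at j=7; lhs holds on [6,6])

6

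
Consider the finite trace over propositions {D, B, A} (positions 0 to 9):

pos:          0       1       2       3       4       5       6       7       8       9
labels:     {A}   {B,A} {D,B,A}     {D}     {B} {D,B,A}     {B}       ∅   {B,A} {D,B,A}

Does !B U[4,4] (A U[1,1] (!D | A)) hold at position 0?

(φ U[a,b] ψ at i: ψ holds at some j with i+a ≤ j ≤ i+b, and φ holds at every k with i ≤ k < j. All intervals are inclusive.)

Need some j in [4,4] with (A U[1,1] (!D | A)), and !B at every k in [0,j-1].
  j=4: (A U[1,1] (!D | A)) — fails.
No j in the window works → until fails.

Does not hold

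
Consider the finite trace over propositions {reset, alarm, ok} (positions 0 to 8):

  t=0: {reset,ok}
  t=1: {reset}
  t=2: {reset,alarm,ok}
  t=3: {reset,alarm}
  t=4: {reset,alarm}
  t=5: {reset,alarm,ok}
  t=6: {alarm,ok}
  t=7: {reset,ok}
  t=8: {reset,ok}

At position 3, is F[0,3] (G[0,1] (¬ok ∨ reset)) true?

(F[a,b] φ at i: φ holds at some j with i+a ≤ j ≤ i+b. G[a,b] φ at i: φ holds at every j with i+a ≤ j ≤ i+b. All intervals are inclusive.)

Check G[0,1] (¬ok ∨ reset) at each j in [3,6]:
  j=3: holds on [3,4]
  j=4: holds on [4,5]
  j=5: fails at 6
  j=6: fails at 6
Found at j=3 → formula holds.

True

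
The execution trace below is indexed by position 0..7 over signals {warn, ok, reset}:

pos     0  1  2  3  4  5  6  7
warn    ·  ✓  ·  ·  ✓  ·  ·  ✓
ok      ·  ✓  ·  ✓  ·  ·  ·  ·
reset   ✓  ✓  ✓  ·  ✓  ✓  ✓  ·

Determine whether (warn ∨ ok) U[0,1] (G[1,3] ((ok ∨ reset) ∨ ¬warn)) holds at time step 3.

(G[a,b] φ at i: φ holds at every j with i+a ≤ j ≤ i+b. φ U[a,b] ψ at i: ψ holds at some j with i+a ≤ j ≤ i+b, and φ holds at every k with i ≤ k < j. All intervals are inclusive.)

Need some j in [3,4] with G[1,3] ((ok ∨ reset) ∨ ¬warn), and (warn ∨ ok) at every k in [3,j-1].
  j=3: G[1,3] ((ok ∨ reset) ∨ ¬warn) holds; no prefix to check → satisfied.

Yes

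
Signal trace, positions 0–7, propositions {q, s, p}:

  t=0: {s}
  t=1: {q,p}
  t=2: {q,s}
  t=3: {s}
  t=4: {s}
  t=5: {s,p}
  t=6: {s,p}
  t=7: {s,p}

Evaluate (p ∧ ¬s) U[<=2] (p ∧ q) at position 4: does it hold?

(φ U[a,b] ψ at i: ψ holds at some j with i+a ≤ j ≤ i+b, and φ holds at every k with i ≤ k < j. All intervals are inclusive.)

Does not hold

Need some j in [4,6] with (p ∧ q), and (p ∧ ¬s) at every k in [4,j-1].
  j=4: (p ∧ q) false.
  j=5: (p ∧ q) false.
  j=6: (p ∧ q) false.
No j in the window works → until fails.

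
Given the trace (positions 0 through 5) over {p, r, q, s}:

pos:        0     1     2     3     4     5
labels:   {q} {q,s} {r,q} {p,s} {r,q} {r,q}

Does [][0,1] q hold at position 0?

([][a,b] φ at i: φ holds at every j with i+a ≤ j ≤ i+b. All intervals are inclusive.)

Holds

Check q at every j in [0,1]:
  j=0: true
  j=1: true
All positions satisfy it → formula holds.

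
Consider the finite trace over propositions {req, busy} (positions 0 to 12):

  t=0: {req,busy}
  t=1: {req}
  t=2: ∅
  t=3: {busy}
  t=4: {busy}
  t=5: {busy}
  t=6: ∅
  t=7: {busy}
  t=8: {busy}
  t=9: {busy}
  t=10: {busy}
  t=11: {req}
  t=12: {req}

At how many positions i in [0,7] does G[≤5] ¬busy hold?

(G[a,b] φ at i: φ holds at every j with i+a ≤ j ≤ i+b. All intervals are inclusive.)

Evaluate at each i in [0,7]:
  i=0: ✗ (fails at j=0)
  i=1: ✗ (fails at j=3)
  i=2: ✗ (fails at j=3)
  i=3: ✗ (fails at j=3)
  i=4: ✗ (fails at j=4)
  i=5: ✗ (fails at j=5)
  i=6: ✗ (fails at j=7)
  i=7: ✗ (fails at j=7)
Positions where it holds: {} → 0.

0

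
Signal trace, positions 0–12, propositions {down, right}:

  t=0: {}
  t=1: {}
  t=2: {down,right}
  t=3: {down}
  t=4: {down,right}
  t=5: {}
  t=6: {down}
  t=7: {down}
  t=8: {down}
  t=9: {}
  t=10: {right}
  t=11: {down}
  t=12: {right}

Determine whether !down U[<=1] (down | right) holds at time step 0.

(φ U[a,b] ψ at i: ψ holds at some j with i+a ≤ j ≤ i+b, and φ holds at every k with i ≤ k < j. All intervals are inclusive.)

Need some j in [0,1] with (down | right), and !down at every k in [0,j-1].
  j=0: (down | right) false.
  j=1: (down | right) false.
No j in the window works → until fails.

No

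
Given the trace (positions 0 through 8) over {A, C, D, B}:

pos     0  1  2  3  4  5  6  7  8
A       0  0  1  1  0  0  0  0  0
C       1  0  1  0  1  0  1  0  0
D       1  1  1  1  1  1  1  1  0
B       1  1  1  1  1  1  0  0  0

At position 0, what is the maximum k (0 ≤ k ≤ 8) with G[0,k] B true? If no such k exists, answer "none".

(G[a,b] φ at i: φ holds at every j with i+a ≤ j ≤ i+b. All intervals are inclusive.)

B must hold from j=0 onward; find where it first fails.
  j=0: holds
  j=1: holds
  j=2: holds
  j=3: holds
  j=4: holds
  j=5: holds
  j=6: fails
Holds on [0,5], so largest k = 5.

5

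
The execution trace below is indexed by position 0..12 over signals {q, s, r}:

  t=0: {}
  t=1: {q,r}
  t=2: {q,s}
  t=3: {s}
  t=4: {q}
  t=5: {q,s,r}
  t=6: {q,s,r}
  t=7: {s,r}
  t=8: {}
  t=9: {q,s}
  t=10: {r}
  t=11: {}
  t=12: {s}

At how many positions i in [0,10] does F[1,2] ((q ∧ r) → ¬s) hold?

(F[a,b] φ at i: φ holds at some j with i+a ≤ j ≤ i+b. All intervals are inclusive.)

10

Evaluate at each i in [0,10]:
  i=0: ✓ (witness j=1)
  i=1: ✓ (witness j=2)
  i=2: ✓ (witness j=3)
  i=3: ✓ (witness j=4)
  i=4: ✗ (none in [5,6])
  i=5: ✓ (witness j=7)
  i=6: ✓ (witness j=7)
  i=7: ✓ (witness j=8)
  i=8: ✓ (witness j=9)
  i=9: ✓ (witness j=10)
  i=10: ✓ (witness j=11)
Positions where it holds: {0, 1, 2, 3, 5, 6, 7, 8, 9, 10} → 10.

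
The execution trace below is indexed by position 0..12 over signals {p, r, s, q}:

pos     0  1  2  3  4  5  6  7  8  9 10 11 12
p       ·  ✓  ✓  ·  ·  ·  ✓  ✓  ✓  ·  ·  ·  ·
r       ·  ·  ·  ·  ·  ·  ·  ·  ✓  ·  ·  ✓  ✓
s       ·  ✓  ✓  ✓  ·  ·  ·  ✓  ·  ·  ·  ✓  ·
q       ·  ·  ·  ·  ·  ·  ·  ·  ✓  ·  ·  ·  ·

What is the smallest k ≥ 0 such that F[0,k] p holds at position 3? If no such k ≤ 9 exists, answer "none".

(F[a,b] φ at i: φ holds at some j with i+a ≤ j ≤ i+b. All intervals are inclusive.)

Scan j = 3,4,… for p:
  j=3: fails
  j=4: fails
  j=5: fails
  j=6: holds
First hit at j=6, so smallest k = 6-3 = 3.

3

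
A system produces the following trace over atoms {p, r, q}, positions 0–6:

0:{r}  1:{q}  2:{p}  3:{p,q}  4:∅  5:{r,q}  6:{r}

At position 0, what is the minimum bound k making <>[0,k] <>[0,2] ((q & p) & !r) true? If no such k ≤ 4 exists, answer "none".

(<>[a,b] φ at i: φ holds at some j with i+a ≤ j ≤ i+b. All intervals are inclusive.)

Scan j = 0,1,… for <>[0,2] ((q & p) & !r):
  j=0: fails
  j=1: holds
First hit at j=1, so smallest k = 1-0 = 1.

1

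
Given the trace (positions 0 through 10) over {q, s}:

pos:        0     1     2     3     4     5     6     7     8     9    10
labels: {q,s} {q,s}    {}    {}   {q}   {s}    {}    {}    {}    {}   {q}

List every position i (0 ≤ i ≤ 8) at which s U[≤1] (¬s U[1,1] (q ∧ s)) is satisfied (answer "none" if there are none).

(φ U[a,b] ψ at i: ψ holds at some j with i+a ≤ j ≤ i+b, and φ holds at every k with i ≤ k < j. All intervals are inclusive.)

none

Evaluate at each i in [0,8]:
  i=0: ✗ (no rhs in [0,1])
  i=1: ✗ (no rhs in [1,2])
  i=2: ✗ (no rhs in [2,3])
  i=3: ✗ (no rhs in [3,4])
  i=4: ✗ (no rhs in [4,5])
  i=5: ✗ (no rhs in [5,6])
  i=6: ✗ (no rhs in [6,7])
  i=7: ✗ (no rhs in [7,8])
  i=8: ✗ (no rhs in [8,9])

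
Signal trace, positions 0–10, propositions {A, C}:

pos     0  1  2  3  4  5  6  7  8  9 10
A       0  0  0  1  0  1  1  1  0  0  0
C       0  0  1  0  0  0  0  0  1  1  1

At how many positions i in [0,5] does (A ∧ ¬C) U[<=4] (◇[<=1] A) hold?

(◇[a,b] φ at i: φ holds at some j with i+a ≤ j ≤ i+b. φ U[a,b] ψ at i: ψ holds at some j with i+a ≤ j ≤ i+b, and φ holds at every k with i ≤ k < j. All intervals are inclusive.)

Evaluate at each i in [0,5]:
  i=0: ✗ (lhs fails at k=0 before rhs at j=2)
  i=1: ✗ (lhs fails at k=1 before rhs at j=2)
  i=2: ✓ (rhs at j=2)
  i=3: ✓ (rhs at j=3)
  i=4: ✓ (rhs at j=4)
  i=5: ✓ (rhs at j=5)
Positions where it holds: {2, 3, 4, 5} → 4.

4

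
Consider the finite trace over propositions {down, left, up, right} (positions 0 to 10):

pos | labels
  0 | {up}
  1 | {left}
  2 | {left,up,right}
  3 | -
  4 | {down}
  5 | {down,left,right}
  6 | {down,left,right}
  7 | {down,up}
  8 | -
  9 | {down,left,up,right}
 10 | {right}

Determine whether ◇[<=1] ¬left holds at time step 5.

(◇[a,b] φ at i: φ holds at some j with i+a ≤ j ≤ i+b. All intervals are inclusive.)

Check ¬left at each j in [5,6]:
  j=5: false
  j=6: false
No position in the window satisfies it → formula fails.

False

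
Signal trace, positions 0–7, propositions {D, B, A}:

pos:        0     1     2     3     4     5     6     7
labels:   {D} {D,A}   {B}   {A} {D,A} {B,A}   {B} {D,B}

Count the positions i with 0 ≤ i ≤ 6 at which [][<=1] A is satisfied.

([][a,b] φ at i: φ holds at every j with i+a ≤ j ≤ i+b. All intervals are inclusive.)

Evaluate at each i in [0,6]:
  i=0: ✗ (fails at j=0)
  i=1: ✗ (fails at j=2)
  i=2: ✗ (fails at j=2)
  i=3: ✓ (all of [3,4])
  i=4: ✓ (all of [4,5])
  i=5: ✗ (fails at j=6)
  i=6: ✗ (fails at j=6)
Positions where it holds: {3, 4} → 2.

2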